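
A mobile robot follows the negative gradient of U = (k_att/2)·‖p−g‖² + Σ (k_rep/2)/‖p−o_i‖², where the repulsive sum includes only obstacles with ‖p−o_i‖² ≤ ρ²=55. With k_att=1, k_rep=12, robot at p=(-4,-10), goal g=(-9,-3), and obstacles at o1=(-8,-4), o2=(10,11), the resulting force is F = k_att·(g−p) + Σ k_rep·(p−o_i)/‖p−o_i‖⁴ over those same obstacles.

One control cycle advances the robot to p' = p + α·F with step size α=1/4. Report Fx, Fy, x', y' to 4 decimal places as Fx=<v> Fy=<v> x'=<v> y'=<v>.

F_att = 1·(g−p) = 1·(-5,7) = (-5.0000,7.0000)
o1: d²=52 ≤ ρ²=55; F_rep = 12·(4,-6)/52² = (0.0178,-0.0266)
o2: d²=637 > ρ²=55 → inactive
F = F_att + ΣF_rep = (-4.9822,6.9734)
p' = p + 1/4·F = (-5.2456,-8.2567)

Fx=-4.9822 Fy=6.9734 x'=-5.2456 y'=-8.2567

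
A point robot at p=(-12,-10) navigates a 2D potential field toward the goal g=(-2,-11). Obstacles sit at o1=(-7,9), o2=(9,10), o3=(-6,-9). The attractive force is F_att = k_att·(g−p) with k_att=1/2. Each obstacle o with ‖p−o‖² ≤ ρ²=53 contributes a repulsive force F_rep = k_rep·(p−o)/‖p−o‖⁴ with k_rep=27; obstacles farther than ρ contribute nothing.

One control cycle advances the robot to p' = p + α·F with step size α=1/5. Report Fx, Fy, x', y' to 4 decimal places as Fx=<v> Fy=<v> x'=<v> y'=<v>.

F_att = 1/2·(g−p) = 1/2·(10,-1) = (5.0000,-0.5000)
o1: d²=386 > ρ²=53 → inactive
o2: d²=841 > ρ²=53 → inactive
o3: d²=37 ≤ ρ²=53; F_rep = 27·(-6,-1)/37² = (-0.1183,-0.0197)
F = F_att + ΣF_rep = (4.8817,-0.5197)
p' = p + 1/5·F = (-11.0237,-10.1039)

Fx=4.8817 Fy=-0.5197 x'=-11.0237 y'=-10.1039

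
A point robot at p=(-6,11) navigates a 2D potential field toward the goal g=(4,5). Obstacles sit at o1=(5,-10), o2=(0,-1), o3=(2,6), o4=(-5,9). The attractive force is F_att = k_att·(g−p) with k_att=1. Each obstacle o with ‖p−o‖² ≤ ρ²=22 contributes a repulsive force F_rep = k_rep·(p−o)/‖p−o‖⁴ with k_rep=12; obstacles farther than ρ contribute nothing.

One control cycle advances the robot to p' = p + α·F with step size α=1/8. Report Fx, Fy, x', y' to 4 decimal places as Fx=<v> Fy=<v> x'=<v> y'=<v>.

Fx=9.5200 Fy=-5.0400 x'=-4.8100 y'=10.3700

F_att = 1·(g−p) = 1·(10,-6) = (10.0000,-6.0000)
o1: d²=562 > ρ²=22 → inactive
o2: d²=180 > ρ²=22 → inactive
o3: d²=89 > ρ²=22 → inactive
o4: d²=5 ≤ ρ²=22; F_rep = 12·(-1,2)/5² = (-0.4800,0.9600)
F = F_att + ΣF_rep = (9.5200,-5.0400)
p' = p + 1/8·F = (-4.8100,10.3700)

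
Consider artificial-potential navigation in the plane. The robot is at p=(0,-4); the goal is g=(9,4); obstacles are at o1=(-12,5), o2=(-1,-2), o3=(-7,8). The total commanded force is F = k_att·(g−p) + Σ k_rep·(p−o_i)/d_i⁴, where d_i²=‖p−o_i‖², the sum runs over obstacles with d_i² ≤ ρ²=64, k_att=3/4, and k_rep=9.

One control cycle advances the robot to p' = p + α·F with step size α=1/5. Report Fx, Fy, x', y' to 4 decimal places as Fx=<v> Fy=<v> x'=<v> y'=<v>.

F_att = 3/4·(g−p) = 3/4·(9,8) = (6.7500,6.0000)
o1: d²=225 > ρ²=64 → inactive
o2: d²=5 ≤ ρ²=64; F_rep = 9·(1,-2)/5² = (0.3600,-0.7200)
o3: d²=193 > ρ²=64 → inactive
F = F_att + ΣF_rep = (7.1100,5.2800)
p' = p + 1/5·F = (1.4220,-2.9440)

Fx=7.1100 Fy=5.2800 x'=1.4220 y'=-2.9440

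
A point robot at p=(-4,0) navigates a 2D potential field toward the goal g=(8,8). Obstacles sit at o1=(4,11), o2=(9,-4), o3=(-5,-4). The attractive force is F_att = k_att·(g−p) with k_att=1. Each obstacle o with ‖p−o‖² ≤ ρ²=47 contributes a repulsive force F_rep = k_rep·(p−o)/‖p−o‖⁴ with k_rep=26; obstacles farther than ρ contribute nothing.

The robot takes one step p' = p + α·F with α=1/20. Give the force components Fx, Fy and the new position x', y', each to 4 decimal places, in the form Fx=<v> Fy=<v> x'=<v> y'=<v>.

Fx=12.0900 Fy=8.3599 x'=-3.3955 y'=0.4180

F_att = 1·(g−p) = 1·(12,8) = (12.0000,8.0000)
o1: d²=185 > ρ²=47 → inactive
o2: d²=185 > ρ²=47 → inactive
o3: d²=17 ≤ ρ²=47; F_rep = 26·(1,4)/17² = (0.0900,0.3599)
F = F_att + ΣF_rep = (12.0900,8.3599)
p' = p + 1/20·F = (-3.3955,0.4180)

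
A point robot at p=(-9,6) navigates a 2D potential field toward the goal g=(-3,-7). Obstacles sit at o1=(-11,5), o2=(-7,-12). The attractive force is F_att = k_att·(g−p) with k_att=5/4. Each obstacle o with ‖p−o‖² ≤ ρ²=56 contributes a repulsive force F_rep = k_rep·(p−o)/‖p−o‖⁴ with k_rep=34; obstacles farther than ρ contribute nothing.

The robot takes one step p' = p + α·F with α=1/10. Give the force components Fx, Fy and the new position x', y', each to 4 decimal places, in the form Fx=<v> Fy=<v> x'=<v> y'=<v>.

Fx=10.2200 Fy=-14.8900 x'=-7.9780 y'=4.5110

F_att = 5/4·(g−p) = 5/4·(6,-13) = (7.5000,-16.2500)
o1: d²=5 ≤ ρ²=56; F_rep = 34·(2,1)/5² = (2.7200,1.3600)
o2: d²=328 > ρ²=56 → inactive
F = F_att + ΣF_rep = (10.2200,-14.8900)
p' = p + 1/10·F = (-7.9780,4.5110)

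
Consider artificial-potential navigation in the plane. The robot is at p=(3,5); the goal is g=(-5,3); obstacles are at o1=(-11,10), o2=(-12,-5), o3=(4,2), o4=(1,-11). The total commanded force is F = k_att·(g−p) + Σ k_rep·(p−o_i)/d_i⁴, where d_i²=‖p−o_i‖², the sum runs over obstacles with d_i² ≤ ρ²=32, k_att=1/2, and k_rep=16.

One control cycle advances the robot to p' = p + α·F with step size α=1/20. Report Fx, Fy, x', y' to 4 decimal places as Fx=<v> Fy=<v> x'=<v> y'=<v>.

Fx=-4.1600 Fy=-0.5200 x'=2.7920 y'=4.9740

F_att = 1/2·(g−p) = 1/2·(-8,-2) = (-4.0000,-1.0000)
o1: d²=221 > ρ²=32 → inactive
o2: d²=325 > ρ²=32 → inactive
o3: d²=10 ≤ ρ²=32; F_rep = 16·(-1,3)/10² = (-0.1600,0.4800)
o4: d²=260 > ρ²=32 → inactive
F = F_att + ΣF_rep = (-4.1600,-0.5200)
p' = p + 1/20·F = (2.7920,4.9740)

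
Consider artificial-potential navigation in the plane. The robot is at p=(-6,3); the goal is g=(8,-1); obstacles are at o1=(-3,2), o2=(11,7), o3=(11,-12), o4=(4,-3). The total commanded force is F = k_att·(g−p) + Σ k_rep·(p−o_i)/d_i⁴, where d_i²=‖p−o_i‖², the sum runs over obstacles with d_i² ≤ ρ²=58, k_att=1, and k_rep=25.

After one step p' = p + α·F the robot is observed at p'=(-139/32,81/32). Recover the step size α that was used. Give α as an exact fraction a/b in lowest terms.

α = 1/8

F_att = 1·(g−p) = 1·(14,-4) = (14.0000,-4.0000)
o1: d²=10 ≤ ρ²=58; F_rep = 25·(-3,1)/10² = (-0.7500,0.2500)
o2: d²=305 > ρ²=58 → inactive
o3: d²=514 > ρ²=58 → inactive
o4: d²=136 > ρ²=58 → inactive
F = F_att + ΣF_rep = (13.2500,-3.7500)
Δp = p'−p = (1.6562,-0.4688); α = Δx/Fx = (53/32) / (53/4) = 1/8
check: Δy/Fy = (-15/32) / (-15/4) = 1/8 ✓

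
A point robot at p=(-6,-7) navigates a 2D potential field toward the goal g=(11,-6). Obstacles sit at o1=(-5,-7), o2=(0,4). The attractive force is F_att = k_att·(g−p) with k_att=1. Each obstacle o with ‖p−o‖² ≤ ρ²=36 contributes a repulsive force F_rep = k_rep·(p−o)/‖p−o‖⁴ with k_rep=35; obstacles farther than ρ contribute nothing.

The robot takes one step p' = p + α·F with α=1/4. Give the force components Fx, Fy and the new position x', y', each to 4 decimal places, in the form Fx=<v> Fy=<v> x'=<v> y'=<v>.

F_att = 1·(g−p) = 1·(17,1) = (17.0000,1.0000)
o1: d²=1 ≤ ρ²=36; F_rep = 35·(-1,0)/1² = (-35.0000,0.0000)
o2: d²=157 > ρ²=36 → inactive
F = F_att + ΣF_rep = (-18.0000,1.0000)
p' = p + 1/4·F = (-10.5000,-6.7500)

Fx=-18.0000 Fy=1.0000 x'=-10.5000 y'=-6.7500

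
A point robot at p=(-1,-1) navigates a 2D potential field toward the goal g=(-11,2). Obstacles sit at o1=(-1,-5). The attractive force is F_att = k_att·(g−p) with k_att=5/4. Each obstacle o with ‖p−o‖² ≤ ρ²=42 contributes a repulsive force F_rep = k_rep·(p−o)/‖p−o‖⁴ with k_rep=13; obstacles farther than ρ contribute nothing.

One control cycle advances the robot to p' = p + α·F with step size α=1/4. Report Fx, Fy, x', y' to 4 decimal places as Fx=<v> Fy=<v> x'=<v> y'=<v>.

F_att = 5/4·(g−p) = 5/4·(-10,3) = (-12.5000,3.7500)
o1: d²=16 ≤ ρ²=42; F_rep = 13·(0,4)/16² = (0.0000,0.2031)
F = F_att + ΣF_rep = (-12.5000,3.9531)
p' = p + 1/4·F = (-4.1250,-0.0117)

Fx=-12.5000 Fy=3.9531 x'=-4.1250 y'=-0.0117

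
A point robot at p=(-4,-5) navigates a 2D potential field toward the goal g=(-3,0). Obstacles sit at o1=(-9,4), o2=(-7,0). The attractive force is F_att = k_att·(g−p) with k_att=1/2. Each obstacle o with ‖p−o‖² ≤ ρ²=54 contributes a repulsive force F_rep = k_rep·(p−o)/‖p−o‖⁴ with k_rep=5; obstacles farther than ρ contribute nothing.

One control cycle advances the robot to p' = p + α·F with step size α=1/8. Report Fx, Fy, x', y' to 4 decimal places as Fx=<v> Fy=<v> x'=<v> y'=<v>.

Fx=0.5130 Fy=2.4784 x'=-3.9359 y'=-4.6902

F_att = 1/2·(g−p) = 1/2·(1,5) = (0.5000,2.5000)
o1: d²=106 > ρ²=54 → inactive
o2: d²=34 ≤ ρ²=54; F_rep = 5·(3,-5)/34² = (0.0130,-0.0216)
F = F_att + ΣF_rep = (0.5130,2.4784)
p' = p + 1/8·F = (-3.9359,-4.6902)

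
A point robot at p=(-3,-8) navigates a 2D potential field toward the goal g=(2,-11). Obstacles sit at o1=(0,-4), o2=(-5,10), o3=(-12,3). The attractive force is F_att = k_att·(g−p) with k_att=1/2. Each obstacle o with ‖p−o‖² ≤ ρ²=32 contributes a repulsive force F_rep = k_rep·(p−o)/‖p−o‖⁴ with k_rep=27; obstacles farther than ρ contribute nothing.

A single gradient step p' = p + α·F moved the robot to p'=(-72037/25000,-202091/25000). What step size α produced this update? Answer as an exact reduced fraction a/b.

α = 1/20

F_att = 1/2·(g−p) = 1/2·(5,-3) = (2.5000,-1.5000)
o1: d²=25 ≤ ρ²=32; F_rep = 27·(-3,-4)/25² = (-0.1296,-0.1728)
o2: d²=328 > ρ²=32 → inactive
o3: d²=202 > ρ²=32 → inactive
F = F_att + ΣF_rep = (2.3704,-1.6728)
Δp = p'−p = (0.1185,-0.0836); α = Δx/Fx = (2963/25000) / (2963/1250) = 1/20
check: Δy/Fy = (-2091/25000) / (-2091/1250) = 1/20 ✓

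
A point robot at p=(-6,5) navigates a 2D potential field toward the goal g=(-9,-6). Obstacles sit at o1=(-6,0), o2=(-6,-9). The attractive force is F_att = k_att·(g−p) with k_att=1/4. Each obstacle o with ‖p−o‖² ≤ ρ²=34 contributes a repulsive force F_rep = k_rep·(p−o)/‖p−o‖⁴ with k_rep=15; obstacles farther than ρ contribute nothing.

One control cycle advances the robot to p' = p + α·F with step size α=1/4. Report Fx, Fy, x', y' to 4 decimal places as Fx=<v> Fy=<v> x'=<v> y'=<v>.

F_att = 1/4·(g−p) = 1/4·(-3,-11) = (-0.7500,-2.7500)
o1: d²=25 ≤ ρ²=34; F_rep = 15·(0,5)/25² = (0.0000,0.1200)
o2: d²=196 > ρ²=34 → inactive
F = F_att + ΣF_rep = (-0.7500,-2.6300)
p' = p + 1/4·F = (-6.1875,4.3425)

Fx=-0.7500 Fy=-2.6300 x'=-6.1875 y'=4.3425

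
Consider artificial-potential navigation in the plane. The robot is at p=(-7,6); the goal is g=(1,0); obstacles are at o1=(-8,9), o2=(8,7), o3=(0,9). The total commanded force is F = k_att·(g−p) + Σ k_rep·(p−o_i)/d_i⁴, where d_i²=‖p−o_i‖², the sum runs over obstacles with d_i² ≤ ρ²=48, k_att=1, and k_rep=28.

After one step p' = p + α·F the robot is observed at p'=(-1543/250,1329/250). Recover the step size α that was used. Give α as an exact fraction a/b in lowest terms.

F_att = 1·(g−p) = 1·(8,-6) = (8.0000,-6.0000)
o1: d²=10 ≤ ρ²=48; F_rep = 28·(1,-3)/10² = (0.2800,-0.8400)
o2: d²=226 > ρ²=48 → inactive
o3: d²=58 > ρ²=48 → inactive
F = F_att + ΣF_rep = (8.2800,-6.8400)
Δp = p'−p = (0.8280,-0.6840); α = Δx/Fx = (207/250) / (207/25) = 1/10
check: Δy/Fy = (-171/250) / (-171/25) = 1/10 ✓

α = 1/10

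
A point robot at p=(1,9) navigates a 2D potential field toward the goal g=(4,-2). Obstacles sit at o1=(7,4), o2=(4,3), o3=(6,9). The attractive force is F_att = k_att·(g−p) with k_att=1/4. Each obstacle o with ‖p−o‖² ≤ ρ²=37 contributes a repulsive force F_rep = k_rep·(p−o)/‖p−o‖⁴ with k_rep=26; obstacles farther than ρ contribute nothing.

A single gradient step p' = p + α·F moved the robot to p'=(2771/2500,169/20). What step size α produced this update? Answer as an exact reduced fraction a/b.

α = 1/5

F_att = 1/4·(g−p) = 1/4·(3,-11) = (0.7500,-2.7500)
o1: d²=61 > ρ²=37 → inactive
o2: d²=45 > ρ²=37 → inactive
o3: d²=25 ≤ ρ²=37; F_rep = 26·(-5,0)/25² = (-0.2080,0.0000)
F = F_att + ΣF_rep = (0.5420,-2.7500)
Δp = p'−p = (0.1084,-0.5500); α = Δx/Fx = (271/2500) / (271/500) = 1/5
check: Δy/Fy = (-11/20) / (-11/4) = 1/5 ✓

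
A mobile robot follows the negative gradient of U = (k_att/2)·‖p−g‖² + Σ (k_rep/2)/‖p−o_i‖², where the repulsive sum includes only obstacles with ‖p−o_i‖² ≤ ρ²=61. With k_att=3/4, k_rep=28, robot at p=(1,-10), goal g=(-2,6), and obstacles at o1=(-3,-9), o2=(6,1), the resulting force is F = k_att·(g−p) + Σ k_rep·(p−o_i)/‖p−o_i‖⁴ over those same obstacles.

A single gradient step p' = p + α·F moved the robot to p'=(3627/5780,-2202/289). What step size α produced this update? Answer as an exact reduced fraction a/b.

F_att = 3/4·(g−p) = 3/4·(-3,16) = (-2.2500,12.0000)
o1: d²=17 ≤ ρ²=61; F_rep = 28·(4,-1)/17² = (0.3875,-0.0969)
o2: d²=146 > ρ²=61 → inactive
F = F_att + ΣF_rep = (-1.8625,11.9031)
Δp = p'−p = (-0.3725,2.3806); α = Δx/Fx = (-2153/5780) / (-2153/1156) = 1/5
check: Δy/Fy = (688/289) / (3440/289) = 1/5 ✓

α = 1/5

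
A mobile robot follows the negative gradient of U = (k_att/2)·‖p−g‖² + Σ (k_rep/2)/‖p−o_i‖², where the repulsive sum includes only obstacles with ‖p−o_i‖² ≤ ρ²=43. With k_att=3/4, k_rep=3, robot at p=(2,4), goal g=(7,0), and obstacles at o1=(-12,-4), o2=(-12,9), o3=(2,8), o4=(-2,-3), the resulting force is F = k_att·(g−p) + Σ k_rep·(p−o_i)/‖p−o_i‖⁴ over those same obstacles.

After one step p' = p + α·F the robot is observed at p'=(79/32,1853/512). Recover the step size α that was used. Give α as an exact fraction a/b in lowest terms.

α = 1/8

F_att = 3/4·(g−p) = 3/4·(5,-4) = (3.7500,-3.0000)
o1: d²=260 > ρ²=43 → inactive
o2: d²=221 > ρ²=43 → inactive
o3: d²=16 ≤ ρ²=43; F_rep = 3·(0,-4)/16² = (0.0000,-0.0469)
o4: d²=65 > ρ²=43 → inactive
F = F_att + ΣF_rep = (3.7500,-3.0469)
Δp = p'−p = (0.4688,-0.3809); α = Δx/Fx = (15/32) / (15/4) = 1/8
check: Δy/Fy = (-195/512) / (-195/64) = 1/8 ✓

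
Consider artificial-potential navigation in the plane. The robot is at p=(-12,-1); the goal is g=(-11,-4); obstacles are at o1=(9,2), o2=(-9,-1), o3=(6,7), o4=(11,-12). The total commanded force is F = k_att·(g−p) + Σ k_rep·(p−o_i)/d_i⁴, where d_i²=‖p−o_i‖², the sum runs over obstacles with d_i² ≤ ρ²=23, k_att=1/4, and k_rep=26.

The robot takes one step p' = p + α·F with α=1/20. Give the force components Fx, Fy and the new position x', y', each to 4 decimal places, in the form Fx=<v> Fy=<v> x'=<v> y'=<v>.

Fx=-0.7130 Fy=-0.7500 x'=-12.0356 y'=-1.0375

F_att = 1/4·(g−p) = 1/4·(1,-3) = (0.2500,-0.7500)
o1: d²=450 > ρ²=23 → inactive
o2: d²=9 ≤ ρ²=23; F_rep = 26·(-3,0)/9² = (-0.9630,0.0000)
o3: d²=388 > ρ²=23 → inactive
o4: d²=650 > ρ²=23 → inactive
F = F_att + ΣF_rep = (-0.7130,-0.7500)
p' = p + 1/20·F = (-12.0356,-1.0375)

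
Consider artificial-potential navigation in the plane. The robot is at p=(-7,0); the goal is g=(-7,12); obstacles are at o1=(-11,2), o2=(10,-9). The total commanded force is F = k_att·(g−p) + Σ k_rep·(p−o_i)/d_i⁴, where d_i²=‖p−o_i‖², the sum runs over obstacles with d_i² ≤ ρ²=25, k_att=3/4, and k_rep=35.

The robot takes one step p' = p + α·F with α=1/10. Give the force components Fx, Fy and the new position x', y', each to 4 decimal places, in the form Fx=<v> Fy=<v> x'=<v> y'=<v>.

F_att = 3/4·(g−p) = 3/4·(0,12) = (0.0000,9.0000)
o1: d²=20 ≤ ρ²=25; F_rep = 35·(4,-2)/20² = (0.3500,-0.1750)
o2: d²=370 > ρ²=25 → inactive
F = F_att + ΣF_rep = (0.3500,8.8250)
p' = p + 1/10·F = (-6.9650,0.8825)

Fx=0.3500 Fy=8.8250 x'=-6.9650 y'=0.8825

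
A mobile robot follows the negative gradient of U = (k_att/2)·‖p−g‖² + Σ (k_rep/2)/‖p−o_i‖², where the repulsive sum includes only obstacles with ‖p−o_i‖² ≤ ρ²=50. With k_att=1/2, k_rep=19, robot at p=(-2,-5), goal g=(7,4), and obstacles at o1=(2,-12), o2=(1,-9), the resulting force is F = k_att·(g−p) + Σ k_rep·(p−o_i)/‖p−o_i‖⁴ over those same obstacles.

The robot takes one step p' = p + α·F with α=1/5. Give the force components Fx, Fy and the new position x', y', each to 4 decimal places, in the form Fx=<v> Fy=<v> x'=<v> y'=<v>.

Fx=4.4088 Fy=4.6216 x'=-1.1182 y'=-4.0757

F_att = 1/2·(g−p) = 1/2·(9,9) = (4.5000,4.5000)
o1: d²=65 > ρ²=50 → inactive
o2: d²=25 ≤ ρ²=50; F_rep = 19·(-3,4)/25² = (-0.0912,0.1216)
F = F_att + ΣF_rep = (4.4088,4.6216)
p' = p + 1/5·F = (-1.1182,-4.0757)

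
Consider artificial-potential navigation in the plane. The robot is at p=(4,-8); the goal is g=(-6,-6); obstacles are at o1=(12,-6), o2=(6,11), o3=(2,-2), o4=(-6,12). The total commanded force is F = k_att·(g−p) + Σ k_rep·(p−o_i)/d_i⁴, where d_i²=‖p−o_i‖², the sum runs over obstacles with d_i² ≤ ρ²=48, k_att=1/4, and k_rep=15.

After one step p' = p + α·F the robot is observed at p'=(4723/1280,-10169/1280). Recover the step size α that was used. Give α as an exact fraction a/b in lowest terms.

F_att = 1/4·(g−p) = 1/4·(-10,2) = (-2.5000,0.5000)
o1: d²=68 > ρ²=48 → inactive
o2: d²=365 > ρ²=48 → inactive
o3: d²=40 ≤ ρ²=48; F_rep = 15·(2,-6)/40² = (0.0187,-0.0563)
o4: d²=500 > ρ²=48 → inactive
F = F_att + ΣF_rep = (-2.4813,0.4437)
Δp = p'−p = (-0.3102,0.0555); α = Δx/Fx = (-397/1280) / (-397/160) = 1/8
check: Δy/Fy = (71/1280) / (71/160) = 1/8 ✓

α = 1/8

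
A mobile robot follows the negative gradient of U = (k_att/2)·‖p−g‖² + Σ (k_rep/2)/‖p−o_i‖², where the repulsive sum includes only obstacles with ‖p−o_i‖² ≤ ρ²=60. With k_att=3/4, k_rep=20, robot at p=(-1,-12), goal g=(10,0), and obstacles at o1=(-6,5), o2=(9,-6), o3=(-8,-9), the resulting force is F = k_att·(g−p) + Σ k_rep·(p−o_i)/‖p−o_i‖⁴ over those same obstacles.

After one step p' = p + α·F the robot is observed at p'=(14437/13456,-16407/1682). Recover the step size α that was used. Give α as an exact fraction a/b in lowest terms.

α = 1/4

F_att = 3/4·(g−p) = 3/4·(11,12) = (8.2500,9.0000)
o1: d²=314 > ρ²=60 → inactive
o2: d²=136 > ρ²=60 → inactive
o3: d²=58 ≤ ρ²=60; F_rep = 20·(7,-3)/58² = (0.0416,-0.0178)
F = F_att + ΣF_rep = (8.2916,8.9822)
Δp = p'−p = (2.0729,2.2455); α = Δx/Fx = (27893/13456) / (27893/3364) = 1/4
check: Δy/Fy = (3777/1682) / (7554/841) = 1/4 ✓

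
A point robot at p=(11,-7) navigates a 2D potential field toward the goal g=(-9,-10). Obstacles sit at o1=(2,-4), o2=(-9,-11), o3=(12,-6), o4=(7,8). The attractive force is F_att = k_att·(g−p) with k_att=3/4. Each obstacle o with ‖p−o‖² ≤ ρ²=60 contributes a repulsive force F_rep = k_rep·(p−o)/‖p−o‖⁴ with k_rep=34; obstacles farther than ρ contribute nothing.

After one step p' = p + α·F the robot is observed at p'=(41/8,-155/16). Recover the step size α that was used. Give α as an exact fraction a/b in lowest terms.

F_att = 3/4·(g−p) = 3/4·(-20,-3) = (-15.0000,-2.2500)
o1: d²=90 > ρ²=60 → inactive
o2: d²=416 > ρ²=60 → inactive
o3: d²=2 ≤ ρ²=60; F_rep = 34·(-1,-1)/2² = (-8.5000,-8.5000)
o4: d²=241 > ρ²=60 → inactive
F = F_att + ΣF_rep = (-23.5000,-10.7500)
Δp = p'−p = (-5.8750,-2.6875); α = Δx/Fx = (-47/8) / (-47/2) = 1/4
check: Δy/Fy = (-43/16) / (-43/4) = 1/4 ✓

α = 1/4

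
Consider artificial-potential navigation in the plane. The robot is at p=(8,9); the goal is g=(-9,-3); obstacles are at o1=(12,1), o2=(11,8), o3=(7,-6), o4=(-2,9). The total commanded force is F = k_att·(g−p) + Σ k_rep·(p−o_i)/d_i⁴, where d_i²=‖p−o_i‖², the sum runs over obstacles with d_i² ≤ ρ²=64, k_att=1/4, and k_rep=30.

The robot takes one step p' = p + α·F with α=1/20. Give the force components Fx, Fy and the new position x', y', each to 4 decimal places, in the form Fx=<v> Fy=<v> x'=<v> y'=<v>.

F_att = 1/4·(g−p) = 1/4·(-17,-12) = (-4.2500,-3.0000)
o1: d²=80 > ρ²=64 → inactive
o2: d²=10 ≤ ρ²=64; F_rep = 30·(-3,1)/10² = (-0.9000,0.3000)
o3: d²=226 > ρ²=64 → inactive
o4: d²=100 > ρ²=64 → inactive
F = F_att + ΣF_rep = (-5.1500,-2.7000)
p' = p + 1/20·F = (7.7425,8.8650)

Fx=-5.1500 Fy=-2.7000 x'=7.7425 y'=8.8650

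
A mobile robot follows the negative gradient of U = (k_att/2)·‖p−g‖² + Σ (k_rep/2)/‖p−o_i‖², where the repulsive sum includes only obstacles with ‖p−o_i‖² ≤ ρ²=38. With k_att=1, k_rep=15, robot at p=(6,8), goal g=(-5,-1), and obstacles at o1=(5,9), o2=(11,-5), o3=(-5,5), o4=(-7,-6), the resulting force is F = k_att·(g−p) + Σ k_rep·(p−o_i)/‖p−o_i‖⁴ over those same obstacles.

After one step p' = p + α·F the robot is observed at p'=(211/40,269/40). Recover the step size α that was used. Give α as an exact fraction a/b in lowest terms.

α = 1/10

F_att = 1·(g−p) = 1·(-11,-9) = (-11.0000,-9.0000)
o1: d²=2 ≤ ρ²=38; F_rep = 15·(1,-1)/2² = (3.7500,-3.7500)
o2: d²=194 > ρ²=38 → inactive
o3: d²=130 > ρ²=38 → inactive
o4: d²=365 > ρ²=38 → inactive
F = F_att + ΣF_rep = (-7.2500,-12.7500)
Δp = p'−p = (-0.7250,-1.2750); α = Δx/Fx = (-29/40) / (-29/4) = 1/10
check: Δy/Fy = (-51/40) / (-51/4) = 1/10 ✓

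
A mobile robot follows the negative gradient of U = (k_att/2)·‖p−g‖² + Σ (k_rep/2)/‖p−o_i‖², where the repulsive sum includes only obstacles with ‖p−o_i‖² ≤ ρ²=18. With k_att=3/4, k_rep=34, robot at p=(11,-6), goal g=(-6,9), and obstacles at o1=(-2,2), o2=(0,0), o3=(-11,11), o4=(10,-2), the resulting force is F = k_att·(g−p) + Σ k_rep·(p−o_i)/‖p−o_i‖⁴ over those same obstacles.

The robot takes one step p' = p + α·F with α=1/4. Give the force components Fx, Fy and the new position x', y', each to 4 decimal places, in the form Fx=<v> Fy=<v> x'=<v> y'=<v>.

Fx=-12.6324 Fy=10.7794 x'=7.8419 y'=-3.3051

F_att = 3/4·(g−p) = 3/4·(-17,15) = (-12.7500,11.2500)
o1: d²=233 > ρ²=18 → inactive
o2: d²=157 > ρ²=18 → inactive
o3: d²=773 > ρ²=18 → inactive
o4: d²=17 ≤ ρ²=18; F_rep = 34·(1,-4)/17² = (0.1176,-0.4706)
F = F_att + ΣF_rep = (-12.6324,10.7794)
p' = p + 1/4·F = (7.8419,-3.3051)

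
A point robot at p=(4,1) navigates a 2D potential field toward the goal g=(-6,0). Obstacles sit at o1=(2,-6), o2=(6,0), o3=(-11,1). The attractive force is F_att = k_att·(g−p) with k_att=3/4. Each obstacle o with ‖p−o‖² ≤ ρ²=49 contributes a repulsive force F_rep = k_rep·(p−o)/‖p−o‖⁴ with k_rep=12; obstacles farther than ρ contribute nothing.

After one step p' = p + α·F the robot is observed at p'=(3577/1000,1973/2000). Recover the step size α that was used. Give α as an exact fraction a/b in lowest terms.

F_att = 3/4·(g−p) = 3/4·(-10,-1) = (-7.5000,-0.7500)
o1: d²=53 > ρ²=49 → inactive
o2: d²=5 ≤ ρ²=49; F_rep = 12·(-2,1)/5² = (-0.9600,0.4800)
o3: d²=225 > ρ²=49 → inactive
F = F_att + ΣF_rep = (-8.4600,-0.2700)
Δp = p'−p = (-0.4230,-0.0135); α = Δx/Fx = (-423/1000) / (-423/50) = 1/20
check: Δy/Fy = (-27/2000) / (-27/100) = 1/20 ✓

α = 1/20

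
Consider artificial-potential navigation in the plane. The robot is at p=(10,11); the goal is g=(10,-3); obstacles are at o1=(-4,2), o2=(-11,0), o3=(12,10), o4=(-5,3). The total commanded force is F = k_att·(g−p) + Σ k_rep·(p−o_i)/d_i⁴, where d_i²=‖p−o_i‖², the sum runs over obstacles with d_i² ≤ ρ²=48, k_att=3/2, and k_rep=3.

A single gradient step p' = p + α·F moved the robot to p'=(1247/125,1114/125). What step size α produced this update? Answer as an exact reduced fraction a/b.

α = 1/10

F_att = 3/2·(g−p) = 3/2·(0,-14) = (0.0000,-21.0000)
o1: d²=277 > ρ²=48 → inactive
o2: d²=562 > ρ²=48 → inactive
o3: d²=5 ≤ ρ²=48; F_rep = 3·(-2,1)/5² = (-0.2400,0.1200)
o4: d²=289 > ρ²=48 → inactive
F = F_att + ΣF_rep = (-0.2400,-20.8800)
Δp = p'−p = (-0.0240,-2.0880); α = Δx/Fx = (-3/125) / (-6/25) = 1/10
check: Δy/Fy = (-261/125) / (-522/25) = 1/10 ✓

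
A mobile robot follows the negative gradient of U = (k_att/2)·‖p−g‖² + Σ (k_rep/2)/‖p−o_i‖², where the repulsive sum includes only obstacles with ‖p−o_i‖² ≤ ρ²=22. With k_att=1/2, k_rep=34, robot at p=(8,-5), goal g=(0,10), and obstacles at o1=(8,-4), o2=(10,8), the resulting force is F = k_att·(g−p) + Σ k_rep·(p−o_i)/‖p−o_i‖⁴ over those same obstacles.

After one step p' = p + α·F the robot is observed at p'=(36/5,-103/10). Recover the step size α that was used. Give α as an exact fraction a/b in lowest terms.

F_att = 1/2·(g−p) = 1/2·(-8,15) = (-4.0000,7.5000)
o1: d²=1 ≤ ρ²=22; F_rep = 34·(0,-1)/1² = (0.0000,-34.0000)
o2: d²=173 > ρ²=22 → inactive
F = F_att + ΣF_rep = (-4.0000,-26.5000)
Δp = p'−p = (-0.8000,-5.3000); α = Δx/Fx = (-4/5) / (-4) = 1/5
check: Δy/Fy = (-53/10) / (-53/2) = 1/5 ✓

α = 1/5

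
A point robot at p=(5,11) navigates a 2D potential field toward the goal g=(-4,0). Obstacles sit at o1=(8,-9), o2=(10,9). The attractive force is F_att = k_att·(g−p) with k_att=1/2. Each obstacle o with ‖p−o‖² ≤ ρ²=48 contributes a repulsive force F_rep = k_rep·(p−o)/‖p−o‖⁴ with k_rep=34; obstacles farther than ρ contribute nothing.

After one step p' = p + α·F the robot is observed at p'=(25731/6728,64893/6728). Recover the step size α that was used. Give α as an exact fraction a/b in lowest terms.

F_att = 1/2·(g−p) = 1/2·(-9,-11) = (-4.5000,-5.5000)
o1: d²=409 > ρ²=48 → inactive
o2: d²=29 ≤ ρ²=48; F_rep = 34·(-5,2)/29² = (-0.2021,0.0809)
F = F_att + ΣF_rep = (-4.7021,-5.4191)
Δp = p'−p = (-1.1755,-1.3548); α = Δx/Fx = (-7909/6728) / (-7909/1682) = 1/4
check: Δy/Fy = (-9115/6728) / (-9115/1682) = 1/4 ✓

α = 1/4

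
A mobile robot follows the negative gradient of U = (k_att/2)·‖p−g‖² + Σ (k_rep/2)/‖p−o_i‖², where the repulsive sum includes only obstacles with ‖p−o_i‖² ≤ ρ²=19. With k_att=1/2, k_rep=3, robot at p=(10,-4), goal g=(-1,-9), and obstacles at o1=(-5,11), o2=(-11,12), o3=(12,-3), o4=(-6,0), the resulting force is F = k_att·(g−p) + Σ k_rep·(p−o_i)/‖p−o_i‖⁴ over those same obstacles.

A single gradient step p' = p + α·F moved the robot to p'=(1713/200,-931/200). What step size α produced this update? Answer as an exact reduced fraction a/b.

F_att = 1/2·(g−p) = 1/2·(-11,-5) = (-5.5000,-2.5000)
o1: d²=450 > ρ²=19 → inactive
o2: d²=697 > ρ²=19 → inactive
o3: d²=5 ≤ ρ²=19; F_rep = 3·(-2,-1)/5² = (-0.2400,-0.1200)
o4: d²=272 > ρ²=19 → inactive
F = F_att + ΣF_rep = (-5.7400,-2.6200)
Δp = p'−p = (-1.4350,-0.6550); α = Δx/Fx = (-287/200) / (-287/50) = 1/4
check: Δy/Fy = (-131/200) / (-131/50) = 1/4 ✓

α = 1/4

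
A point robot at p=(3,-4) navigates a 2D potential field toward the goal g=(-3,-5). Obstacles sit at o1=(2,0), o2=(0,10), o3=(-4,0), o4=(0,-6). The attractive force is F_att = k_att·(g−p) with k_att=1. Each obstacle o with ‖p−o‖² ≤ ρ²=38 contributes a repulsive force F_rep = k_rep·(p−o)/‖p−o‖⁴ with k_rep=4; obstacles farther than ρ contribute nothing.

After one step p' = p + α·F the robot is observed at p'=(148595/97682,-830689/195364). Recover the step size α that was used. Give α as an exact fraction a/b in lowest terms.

α = 1/4

F_att = 1·(g−p) = 1·(-6,-1) = (-6.0000,-1.0000)
o1: d²=17 ≤ ρ²=38; F_rep = 4·(1,-4)/17² = (0.0138,-0.0554)
o2: d²=205 > ρ²=38 → inactive
o3: d²=65 > ρ²=38 → inactive
o4: d²=13 ≤ ρ²=38; F_rep = 4·(3,2)/13² = (0.0710,0.0473)
F = F_att + ΣF_rep = (-5.9152,-1.0080)
Δp = p'−p = (-1.4788,-0.2520); α = Δx/Fx = (-144451/97682) / (-288902/48841) = 1/4
check: Δy/Fy = (-49233/195364) / (-49233/48841) = 1/4 ✓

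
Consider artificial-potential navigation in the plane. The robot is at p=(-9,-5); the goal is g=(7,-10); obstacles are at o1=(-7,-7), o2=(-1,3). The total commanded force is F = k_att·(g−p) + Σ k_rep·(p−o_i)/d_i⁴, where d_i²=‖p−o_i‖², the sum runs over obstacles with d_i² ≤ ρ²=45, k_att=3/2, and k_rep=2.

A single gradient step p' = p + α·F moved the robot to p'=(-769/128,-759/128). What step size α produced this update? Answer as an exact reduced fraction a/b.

F_att = 3/2·(g−p) = 3/2·(16,-5) = (24.0000,-7.5000)
o1: d²=8 ≤ ρ²=45; F_rep = 2·(-2,2)/8² = (-0.0625,0.0625)
o2: d²=128 > ρ²=45 → inactive
F = F_att + ΣF_rep = (23.9375,-7.4375)
Δp = p'−p = (2.9922,-0.9297); α = Δx/Fx = (383/128) / (383/16) = 1/8
check: Δy/Fy = (-119/128) / (-119/16) = 1/8 ✓

α = 1/8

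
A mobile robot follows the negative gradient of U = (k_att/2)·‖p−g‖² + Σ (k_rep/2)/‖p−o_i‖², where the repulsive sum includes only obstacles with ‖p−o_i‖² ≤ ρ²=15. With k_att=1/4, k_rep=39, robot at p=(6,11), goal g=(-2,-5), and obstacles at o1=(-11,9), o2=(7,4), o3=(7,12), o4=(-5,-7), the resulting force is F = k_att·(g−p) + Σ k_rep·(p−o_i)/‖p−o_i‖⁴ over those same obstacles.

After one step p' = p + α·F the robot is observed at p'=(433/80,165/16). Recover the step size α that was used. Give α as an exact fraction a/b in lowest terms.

F_att = 1/4·(g−p) = 1/4·(-8,-16) = (-2.0000,-4.0000)
o1: d²=293 > ρ²=15 → inactive
o2: d²=50 > ρ²=15 → inactive
o3: d²=2 ≤ ρ²=15; F_rep = 39·(-1,-1)/2² = (-9.7500,-9.7500)
o4: d²=445 > ρ²=15 → inactive
F = F_att + ΣF_rep = (-11.7500,-13.7500)
Δp = p'−p = (-0.5875,-0.6875); α = Δx/Fx = (-47/80) / (-47/4) = 1/20
check: Δy/Fy = (-11/16) / (-55/4) = 1/20 ✓

α = 1/20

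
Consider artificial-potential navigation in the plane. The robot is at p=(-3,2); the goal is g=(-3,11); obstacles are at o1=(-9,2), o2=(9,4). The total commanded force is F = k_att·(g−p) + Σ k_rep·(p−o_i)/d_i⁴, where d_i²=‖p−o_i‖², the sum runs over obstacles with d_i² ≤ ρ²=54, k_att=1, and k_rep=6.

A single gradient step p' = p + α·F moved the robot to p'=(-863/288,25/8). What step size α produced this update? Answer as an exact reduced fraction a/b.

F_att = 1·(g−p) = 1·(0,9) = (0.0000,9.0000)
o1: d²=36 ≤ ρ²=54; F_rep = 6·(6,0)/36² = (0.0278,0.0000)
o2: d²=148 > ρ²=54 → inactive
F = F_att + ΣF_rep = (0.0278,9.0000)
Δp = p'−p = (0.0035,1.1250); α = Δx/Fx = (1/288) / (1/36) = 1/8
check: Δy/Fy = (9/8) / (9) = 1/8 ✓

α = 1/8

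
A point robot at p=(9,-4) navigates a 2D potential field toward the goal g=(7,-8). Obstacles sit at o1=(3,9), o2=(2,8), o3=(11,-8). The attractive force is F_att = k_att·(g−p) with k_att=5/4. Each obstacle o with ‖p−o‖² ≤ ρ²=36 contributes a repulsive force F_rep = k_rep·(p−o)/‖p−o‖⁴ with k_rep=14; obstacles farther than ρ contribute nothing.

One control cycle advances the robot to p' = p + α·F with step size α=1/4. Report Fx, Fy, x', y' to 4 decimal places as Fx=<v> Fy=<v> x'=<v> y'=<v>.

Fx=-2.5700 Fy=-4.8600 x'=8.3575 y'=-5.2150

F_att = 5/4·(g−p) = 5/4·(-2,-4) = (-2.5000,-5.0000)
o1: d²=205 > ρ²=36 → inactive
o2: d²=193 > ρ²=36 → inactive
o3: d²=20 ≤ ρ²=36; F_rep = 14·(-2,4)/20² = (-0.0700,0.1400)
F = F_att + ΣF_rep = (-2.5700,-4.8600)
p' = p + 1/4·F = (8.3575,-5.2150)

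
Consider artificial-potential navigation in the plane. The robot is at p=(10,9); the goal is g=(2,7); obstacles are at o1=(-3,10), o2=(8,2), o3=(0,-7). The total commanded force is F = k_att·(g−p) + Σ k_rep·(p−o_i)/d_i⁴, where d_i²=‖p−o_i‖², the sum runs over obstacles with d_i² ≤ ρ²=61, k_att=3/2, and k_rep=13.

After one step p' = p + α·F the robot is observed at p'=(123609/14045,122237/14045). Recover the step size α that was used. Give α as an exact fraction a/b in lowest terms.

F_att = 3/2·(g−p) = 3/2·(-8,-2) = (-12.0000,-3.0000)
o1: d²=170 > ρ²=61 → inactive
o2: d²=53 ≤ ρ²=61; F_rep = 13·(2,7)/53² = (0.0093,0.0324)
o3: d²=356 > ρ²=61 → inactive
F = F_att + ΣF_rep = (-11.9907,-2.9676)
Δp = p'−p = (-1.1991,-0.2968); α = Δx/Fx = (-16841/14045) / (-33682/2809) = 1/10
check: Δy/Fy = (-4168/14045) / (-8336/2809) = 1/10 ✓

α = 1/10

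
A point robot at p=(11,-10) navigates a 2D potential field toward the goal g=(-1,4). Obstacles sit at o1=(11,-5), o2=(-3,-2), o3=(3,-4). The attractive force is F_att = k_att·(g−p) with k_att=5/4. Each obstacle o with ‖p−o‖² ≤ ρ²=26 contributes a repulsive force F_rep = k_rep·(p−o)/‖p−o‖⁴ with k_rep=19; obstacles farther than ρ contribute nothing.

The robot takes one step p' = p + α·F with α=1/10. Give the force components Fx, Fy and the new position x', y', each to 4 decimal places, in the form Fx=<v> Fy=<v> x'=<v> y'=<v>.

Fx=-15.0000 Fy=17.3480 x'=9.5000 y'=-8.2652

F_att = 5/4·(g−p) = 5/4·(-12,14) = (-15.0000,17.5000)
o1: d²=25 ≤ ρ²=26; F_rep = 19·(0,-5)/25² = (0.0000,-0.1520)
o2: d²=260 > ρ²=26 → inactive
o3: d²=100 > ρ²=26 → inactive
F = F_att + ΣF_rep = (-15.0000,17.3480)
p' = p + 1/10·F = (9.5000,-8.2652)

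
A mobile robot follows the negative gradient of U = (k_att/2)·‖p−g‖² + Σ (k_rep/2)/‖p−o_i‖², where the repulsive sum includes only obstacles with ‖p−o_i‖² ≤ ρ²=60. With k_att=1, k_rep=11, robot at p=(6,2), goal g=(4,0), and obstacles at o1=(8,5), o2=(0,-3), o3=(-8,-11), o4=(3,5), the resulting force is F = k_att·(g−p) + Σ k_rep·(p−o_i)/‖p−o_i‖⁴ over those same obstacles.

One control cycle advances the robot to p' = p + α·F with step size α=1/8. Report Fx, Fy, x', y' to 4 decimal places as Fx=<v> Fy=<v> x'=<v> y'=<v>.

Fx=-2.0283 Fy=-2.2971 x'=5.7465 y'=1.7129

F_att = 1·(g−p) = 1·(-2,-2) = (-2.0000,-2.0000)
o1: d²=13 ≤ ρ²=60; F_rep = 11·(-2,-3)/13² = (-0.1302,-0.1953)
o2: d²=61 > ρ²=60 → inactive
o3: d²=365 > ρ²=60 → inactive
o4: d²=18 ≤ ρ²=60; F_rep = 11·(3,-3)/18² = (0.1019,-0.1019)
F = F_att + ΣF_rep = (-2.0283,-2.2971)
p' = p + 1/8·F = (5.7465,1.7129)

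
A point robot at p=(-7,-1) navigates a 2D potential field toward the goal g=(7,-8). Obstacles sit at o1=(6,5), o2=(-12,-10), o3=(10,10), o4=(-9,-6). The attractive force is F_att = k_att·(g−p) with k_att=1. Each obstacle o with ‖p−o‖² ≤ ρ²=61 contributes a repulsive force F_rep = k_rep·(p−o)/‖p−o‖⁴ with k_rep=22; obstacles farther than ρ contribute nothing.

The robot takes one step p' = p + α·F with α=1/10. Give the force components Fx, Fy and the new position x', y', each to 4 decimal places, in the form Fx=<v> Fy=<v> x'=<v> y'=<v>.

F_att = 1·(g−p) = 1·(14,-7) = (14.0000,-7.0000)
o1: d²=205 > ρ²=61 → inactive
o2: d²=106 > ρ²=61 → inactive
o3: d²=410 > ρ²=61 → inactive
o4: d²=29 ≤ ρ²=61; F_rep = 22·(2,5)/29² = (0.0523,0.1308)
F = F_att + ΣF_rep = (14.0523,-6.8692)
p' = p + 1/10·F = (-5.5948,-1.6869)

Fx=14.0523 Fy=-6.8692 x'=-5.5948 y'=-1.6869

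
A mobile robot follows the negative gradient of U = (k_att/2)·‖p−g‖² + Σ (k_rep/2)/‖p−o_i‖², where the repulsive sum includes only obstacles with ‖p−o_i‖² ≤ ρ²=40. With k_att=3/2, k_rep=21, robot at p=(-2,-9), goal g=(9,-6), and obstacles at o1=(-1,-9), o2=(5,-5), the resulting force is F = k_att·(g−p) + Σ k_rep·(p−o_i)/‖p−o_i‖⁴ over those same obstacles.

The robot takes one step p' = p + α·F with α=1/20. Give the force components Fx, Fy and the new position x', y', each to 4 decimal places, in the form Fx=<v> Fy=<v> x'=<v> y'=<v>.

F_att = 3/2·(g−p) = 3/2·(11,3) = (16.5000,4.5000)
o1: d²=1 ≤ ρ²=40; F_rep = 21·(-1,0)/1² = (-21.0000,0.0000)
o2: d²=65 > ρ²=40 → inactive
F = F_att + ΣF_rep = (-4.5000,4.5000)
p' = p + 1/20·F = (-2.2250,-8.7750)

Fx=-4.5000 Fy=4.5000 x'=-2.2250 y'=-8.7750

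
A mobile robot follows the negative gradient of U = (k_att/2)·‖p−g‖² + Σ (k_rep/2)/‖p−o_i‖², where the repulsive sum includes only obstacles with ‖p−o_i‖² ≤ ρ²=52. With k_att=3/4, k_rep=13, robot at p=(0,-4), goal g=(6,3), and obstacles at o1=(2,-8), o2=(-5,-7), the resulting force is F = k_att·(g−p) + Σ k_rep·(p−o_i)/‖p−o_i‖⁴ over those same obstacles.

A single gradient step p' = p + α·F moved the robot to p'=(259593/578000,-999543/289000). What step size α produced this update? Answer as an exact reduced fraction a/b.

α = 1/10

F_att = 3/4·(g−p) = 3/4·(6,7) = (4.5000,5.2500)
o1: d²=20 ≤ ρ²=52; F_rep = 13·(-2,4)/20² = (-0.0650,0.1300)
o2: d²=34 ≤ ρ²=52; F_rep = 13·(5,3)/34² = (0.0562,0.0337)
F = F_att + ΣF_rep = (4.4912,5.4137)
Δp = p'−p = (0.4491,0.5414); α = Δx/Fx = (259593/578000) / (259593/57800) = 1/10
check: Δy/Fy = (156457/289000) / (156457/28900) = 1/10 ✓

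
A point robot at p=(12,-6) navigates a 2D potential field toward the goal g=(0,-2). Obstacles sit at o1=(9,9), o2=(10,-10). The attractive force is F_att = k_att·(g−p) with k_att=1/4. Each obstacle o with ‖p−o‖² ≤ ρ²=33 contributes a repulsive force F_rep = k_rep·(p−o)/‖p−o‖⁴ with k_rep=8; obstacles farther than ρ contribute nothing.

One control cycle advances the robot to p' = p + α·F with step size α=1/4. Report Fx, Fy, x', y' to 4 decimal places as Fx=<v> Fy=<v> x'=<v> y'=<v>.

Fx=-2.9600 Fy=1.0800 x'=11.2600 y'=-5.7300

F_att = 1/4·(g−p) = 1/4·(-12,4) = (-3.0000,1.0000)
o1: d²=234 > ρ²=33 → inactive
o2: d²=20 ≤ ρ²=33; F_rep = 8·(2,4)/20² = (0.0400,0.0800)
F = F_att + ΣF_rep = (-2.9600,1.0800)
p' = p + 1/4·F = (11.2600,-5.7300)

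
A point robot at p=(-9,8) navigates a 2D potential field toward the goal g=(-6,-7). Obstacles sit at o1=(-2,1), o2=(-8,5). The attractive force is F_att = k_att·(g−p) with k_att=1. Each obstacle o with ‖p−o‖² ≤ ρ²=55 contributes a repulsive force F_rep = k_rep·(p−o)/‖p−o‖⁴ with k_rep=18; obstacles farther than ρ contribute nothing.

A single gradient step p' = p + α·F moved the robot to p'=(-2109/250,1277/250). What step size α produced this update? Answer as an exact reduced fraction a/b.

F_att = 1·(g−p) = 1·(3,-15) = (3.0000,-15.0000)
o1: d²=98 > ρ²=55 → inactive
o2: d²=10 ≤ ρ²=55; F_rep = 18·(-1,3)/10² = (-0.1800,0.5400)
F = F_att + ΣF_rep = (2.8200,-14.4600)
Δp = p'−p = (0.5640,-2.8920); α = Δx/Fx = (141/250) / (141/50) = 1/5
check: Δy/Fy = (-723/250) / (-723/50) = 1/5 ✓

α = 1/5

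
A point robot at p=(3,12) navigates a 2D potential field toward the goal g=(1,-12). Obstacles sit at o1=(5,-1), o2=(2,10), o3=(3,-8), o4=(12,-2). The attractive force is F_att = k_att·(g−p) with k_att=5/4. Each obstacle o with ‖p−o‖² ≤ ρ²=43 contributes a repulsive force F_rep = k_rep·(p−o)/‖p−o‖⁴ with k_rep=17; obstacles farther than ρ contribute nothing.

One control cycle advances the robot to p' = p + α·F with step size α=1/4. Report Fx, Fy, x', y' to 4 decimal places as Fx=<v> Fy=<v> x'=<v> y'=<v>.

Fx=-1.8200 Fy=-28.6400 x'=2.5450 y'=4.8400

F_att = 5/4·(g−p) = 5/4·(-2,-24) = (-2.5000,-30.0000)
o1: d²=173 > ρ²=43 → inactive
o2: d²=5 ≤ ρ²=43; F_rep = 17·(1,2)/5² = (0.6800,1.3600)
o3: d²=400 > ρ²=43 → inactive
o4: d²=277 > ρ²=43 → inactive
F = F_att + ΣF_rep = (-1.8200,-28.6400)
p' = p + 1/4·F = (2.5450,4.8400)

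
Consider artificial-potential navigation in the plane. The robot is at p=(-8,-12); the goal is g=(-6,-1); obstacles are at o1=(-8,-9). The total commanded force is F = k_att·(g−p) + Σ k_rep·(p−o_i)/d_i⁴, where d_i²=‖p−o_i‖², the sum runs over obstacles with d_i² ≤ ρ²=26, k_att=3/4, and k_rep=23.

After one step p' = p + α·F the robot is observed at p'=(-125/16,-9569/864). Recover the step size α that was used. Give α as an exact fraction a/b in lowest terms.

α = 1/8

F_att = 3/4·(g−p) = 3/4·(2,11) = (1.5000,8.2500)
o1: d²=9 ≤ ρ²=26; F_rep = 23·(0,-3)/9² = (0.0000,-0.8519)
F = F_att + ΣF_rep = (1.5000,7.3981)
Δp = p'−p = (0.1875,0.9248); α = Δx/Fx = (3/16) / (3/2) = 1/8
check: Δy/Fy = (799/864) / (799/108) = 1/8 ✓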